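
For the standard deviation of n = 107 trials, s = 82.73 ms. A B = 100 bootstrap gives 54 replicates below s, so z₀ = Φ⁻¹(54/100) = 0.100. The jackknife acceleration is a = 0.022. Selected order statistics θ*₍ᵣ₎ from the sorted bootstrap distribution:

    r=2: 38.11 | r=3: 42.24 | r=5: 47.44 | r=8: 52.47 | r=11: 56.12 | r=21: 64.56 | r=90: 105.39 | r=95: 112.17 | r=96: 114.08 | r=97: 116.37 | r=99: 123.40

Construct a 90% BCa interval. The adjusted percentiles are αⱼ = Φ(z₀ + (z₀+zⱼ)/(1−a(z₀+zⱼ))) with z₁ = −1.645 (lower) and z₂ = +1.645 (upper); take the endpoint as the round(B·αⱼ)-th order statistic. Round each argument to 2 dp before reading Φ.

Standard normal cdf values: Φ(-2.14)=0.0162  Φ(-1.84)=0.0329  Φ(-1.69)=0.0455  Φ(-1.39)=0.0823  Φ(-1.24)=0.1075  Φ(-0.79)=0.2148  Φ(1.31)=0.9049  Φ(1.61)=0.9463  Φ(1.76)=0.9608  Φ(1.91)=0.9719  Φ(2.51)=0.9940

(52.47, 116.37)

Lower: z₀ + z₁ = 0.100 + (-1.645) = -1.545; 1 − a(z₀+z₁) = 1 − (0.022)(-1.545) = 1.0340; argument = 0.100 + (-1.545)/1.0340 = -1.3942 → -1.39.
α₁ = Φ(-1.39) = 0.0823; rank = round(100 × 0.0823) = 8; θ*₍8₎ = 52.47.
Upper: z₀ + z₂ = 1.745; 1 − a(z₀+z₂) = 0.9616; argument = 1.9147 → 1.91; α₂ = 0.9719; rank = 97; θ*₍97₎ = 116.37.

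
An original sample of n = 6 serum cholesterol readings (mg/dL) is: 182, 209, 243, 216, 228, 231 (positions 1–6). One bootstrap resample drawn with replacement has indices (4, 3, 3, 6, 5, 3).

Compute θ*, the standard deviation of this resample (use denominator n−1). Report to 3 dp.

θ* = 11.063

Resample values: 216, 243, 243, 231, 228, 243.
Mean = 234.0000; sum of squared deviations = 612.0000
s² = 612.0000 / 5 = 122.4000
s = √122.4000 = 11.063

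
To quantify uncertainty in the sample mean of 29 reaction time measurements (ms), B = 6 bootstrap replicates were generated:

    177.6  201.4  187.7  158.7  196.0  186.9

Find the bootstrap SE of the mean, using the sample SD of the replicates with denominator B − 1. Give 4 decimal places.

Bootstrap SE is the standard deviation of the 6 replicate means.
Mean of replicates: (177.6 + 201.4 + 187.7 + 158.7 + 196.0 + 186.9) / 6 = 1108.30000 / 6 = 184.71667
Sum of squared deviations: (−7.11667)² + (+16.68333)² + (+2.98333)² + (−26.01667)² + (+11.28333)² + (+2.18333)² = 1146.82833
Variance = 1146.82833 / 5 = 229.36567
SE* = √229.36567

SE* = 15.1448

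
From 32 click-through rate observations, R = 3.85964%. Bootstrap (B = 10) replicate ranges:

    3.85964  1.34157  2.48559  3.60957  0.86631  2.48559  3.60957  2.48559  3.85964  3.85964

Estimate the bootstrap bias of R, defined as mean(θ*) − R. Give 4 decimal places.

bias = −1.0134

mean(θ*) = (3.85964 + 1.34157 + 2.48559 + 3.60957 + 0.86631 + 2.48559 + 3.60957 + 2.48559 + 3.85964 + 3.85964) / 10 = 2.84627
bias = 2.84627 − 3.85964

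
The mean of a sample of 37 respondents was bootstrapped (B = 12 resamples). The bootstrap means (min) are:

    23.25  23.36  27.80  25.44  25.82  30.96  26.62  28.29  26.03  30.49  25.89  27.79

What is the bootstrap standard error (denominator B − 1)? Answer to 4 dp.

SE* = 2.4087

Bootstrap SE is the standard deviation of the 12 replicate means.
Mean of replicates: (23.25 + 23.36 + 27.80 + 25.44 + 25.82 + 30.96 + 26.62 + 28.29 + 26.03 + 30.49 + 25.89 + 27.79) / 12 = 321.74000 / 12 = 26.81167
Sum of squared deviations: (−3.56167)² + (−3.45167)² + (+0.98833)² + (−1.37167)² + (−0.99167)² + (+4.14833)² + (−0.19167)² + (+1.47833)² + (−0.78167)² + (+3.67833)² + (−0.92167)² + (+0.97833)² = 63.81977
Variance = 63.81977 / 11 = 5.80180
SE* = √5.80180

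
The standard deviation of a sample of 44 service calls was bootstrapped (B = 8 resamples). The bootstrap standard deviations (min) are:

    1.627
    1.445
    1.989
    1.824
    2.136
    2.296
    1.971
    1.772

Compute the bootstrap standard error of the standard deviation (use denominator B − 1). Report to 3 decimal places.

Bootstrap SE is the standard deviation of the 8 replicate standard deviations.
Mean of replicates: (1.627 + 1.445 + 1.989 + 1.824 + 2.136 + 2.296 + 1.971 + 1.772) / 8 = 15.0600 / 8 = 1.8825
Sum of squared deviations: (−0.2555)² + (−0.4375)² + (+0.1065)² + (−0.0585)² + (+0.2535)² + (+0.4135)² + (+0.0885)² + (−0.1105)² = 0.5267
Variance = 0.5267 / 7 = 0.0752
SE* = √0.0752

SE* = 0.274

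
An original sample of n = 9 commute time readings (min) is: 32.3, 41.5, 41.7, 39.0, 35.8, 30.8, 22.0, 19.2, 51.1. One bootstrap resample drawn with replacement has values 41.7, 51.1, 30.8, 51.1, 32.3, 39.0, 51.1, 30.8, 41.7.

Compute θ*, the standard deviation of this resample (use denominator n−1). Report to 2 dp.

Mean = 41.0667; sum of squared deviations = 594.7400
s² = 594.7400 / 8 = 74.3425
s = √74.3425 = 8.62

θ* = 8.62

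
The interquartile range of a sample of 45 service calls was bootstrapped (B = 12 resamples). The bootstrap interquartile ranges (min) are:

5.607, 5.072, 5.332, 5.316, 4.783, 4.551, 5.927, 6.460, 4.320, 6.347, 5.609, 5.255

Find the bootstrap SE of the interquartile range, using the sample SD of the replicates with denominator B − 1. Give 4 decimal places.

Bootstrap SE is the standard deviation of the 12 replicate interquartile ranges.
Mean of replicates: (5.607 + 5.072 + 5.332 + 5.316 + 4.783 + 4.551 + 5.927 + 6.460 + 4.320 + 6.347 + 5.609 + 5.255) / 12 = 64.57900 / 12 = 5.38158
Sum of squared deviations: (+0.22542)² + (−0.30958)² + (−0.04958)² + (−0.06558)² + (−0.59858)² + (−0.83058)² + (+0.54542)² + (+1.07842)² + (−1.06158)² + (+0.96542)² + (+0.22742)² + (−0.12658)² = 4.78878
Variance = 4.78878 / 11 = 0.43534
SE* = √0.43534

SE* = 0.6598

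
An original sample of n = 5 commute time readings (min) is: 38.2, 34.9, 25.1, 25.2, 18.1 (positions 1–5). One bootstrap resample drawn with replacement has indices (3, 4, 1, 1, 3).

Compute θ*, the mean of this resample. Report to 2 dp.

Resample values: 25.1, 25.2, 38.2, 38.2, 25.1.
Mean = (25.1 + 25.2 + 38.2 + 38.2 + 25.1) / 5 = 151.80 / 5 = 30.36

θ* = 30.36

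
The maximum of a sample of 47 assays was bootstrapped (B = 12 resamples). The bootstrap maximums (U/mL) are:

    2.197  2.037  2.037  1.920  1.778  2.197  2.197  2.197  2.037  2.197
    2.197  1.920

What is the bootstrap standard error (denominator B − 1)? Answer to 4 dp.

SE* = 0.1446

Bootstrap SE is the standard deviation of the 12 replicate maximums.
Mean of replicates: (2.197 + 2.037 + 2.037 + 1.920 + 1.778 + 2.197 + 2.197 + 2.197 + 2.037 + 2.197 + 2.197 + 1.920) / 12 = 24.91100 / 12 = 2.07592
Sum of squared deviations: (+0.12108)² + (−0.03892)² + (−0.03892)² + (−0.15592)² + (−0.29792)² + (+0.12108)² + (+0.12108)² + (+0.12108)² + (−0.03892)² + (+0.12108)² + (+0.12108)² + (−0.15592)² = 0.22988
Variance = 0.22988 / 11 = 0.02090
SE* = √0.02090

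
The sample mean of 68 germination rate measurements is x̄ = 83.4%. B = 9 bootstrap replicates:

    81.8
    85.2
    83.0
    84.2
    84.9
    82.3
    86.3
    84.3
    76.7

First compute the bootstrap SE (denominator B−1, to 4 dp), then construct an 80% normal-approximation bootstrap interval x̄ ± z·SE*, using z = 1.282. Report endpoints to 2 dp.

Mean of replicates = 83.1889; sum of squared deviations = 63.7689; SE* = √(63.7689/8) = 2.8233
Margin = 1.282 × 2.8233 = 3.619
Interval: 83.4 ± 3.619

(79.78, 87.02)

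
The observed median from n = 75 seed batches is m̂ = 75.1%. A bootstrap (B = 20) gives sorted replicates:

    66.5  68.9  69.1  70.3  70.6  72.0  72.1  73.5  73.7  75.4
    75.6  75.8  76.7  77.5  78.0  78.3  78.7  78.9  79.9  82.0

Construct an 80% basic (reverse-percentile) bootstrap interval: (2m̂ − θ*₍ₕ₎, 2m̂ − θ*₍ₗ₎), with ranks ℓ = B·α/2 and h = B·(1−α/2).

Percentile endpoints at ranks 2 and 18: θ*₍2₎ = 68.9, θ*₍18₎ = 78.9.
Basic interval reflects these around m̂:
  lower = 2 × 75.1 − 78.9 = 71.3
  upper = 2 × 75.1 − 68.9 = 81.3

(71.3, 81.3)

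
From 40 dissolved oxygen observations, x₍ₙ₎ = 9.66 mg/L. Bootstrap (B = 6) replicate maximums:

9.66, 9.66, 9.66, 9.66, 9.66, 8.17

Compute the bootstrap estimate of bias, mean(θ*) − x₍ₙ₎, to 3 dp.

mean(θ*) = (9.66 + 9.66 + 9.66 + 9.66 + 9.66 + 8.17) / 6 = 9.4117
bias = 9.4117 − 9.66

bias = −0.248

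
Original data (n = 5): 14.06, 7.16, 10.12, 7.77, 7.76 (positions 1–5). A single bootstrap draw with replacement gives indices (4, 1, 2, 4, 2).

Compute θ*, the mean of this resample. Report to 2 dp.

θ* = 8.78

Resample values: 7.77, 14.06, 7.16, 7.77, 7.16.
Mean = (7.77 + 14.06 + 7.16 + 7.77 + 7.16) / 5 = 43.920 / 5 = 8.78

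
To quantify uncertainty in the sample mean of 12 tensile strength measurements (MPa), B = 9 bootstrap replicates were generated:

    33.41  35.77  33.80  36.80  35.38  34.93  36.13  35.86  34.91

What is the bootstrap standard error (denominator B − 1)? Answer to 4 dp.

Bootstrap SE is the standard deviation of the 9 replicate means.
Mean of replicates: (33.41 + 35.77 + 33.80 + 36.80 + 35.38 + 34.93 + 36.13 + 35.86 + 34.91) / 9 = 316.99000 / 9 = 35.22111
Sum of squared deviations: (−1.81111)² + (+0.54889)² + (−1.42111)² + (+1.57889)² + (+0.15889)² + (−0.29111)² + (+0.90889)² + (+0.63889)² + (−0.31111)² = 9.53489
Variance = 9.53489 / 8 = 1.19186
SE* = √1.19186

SE* = 1.0917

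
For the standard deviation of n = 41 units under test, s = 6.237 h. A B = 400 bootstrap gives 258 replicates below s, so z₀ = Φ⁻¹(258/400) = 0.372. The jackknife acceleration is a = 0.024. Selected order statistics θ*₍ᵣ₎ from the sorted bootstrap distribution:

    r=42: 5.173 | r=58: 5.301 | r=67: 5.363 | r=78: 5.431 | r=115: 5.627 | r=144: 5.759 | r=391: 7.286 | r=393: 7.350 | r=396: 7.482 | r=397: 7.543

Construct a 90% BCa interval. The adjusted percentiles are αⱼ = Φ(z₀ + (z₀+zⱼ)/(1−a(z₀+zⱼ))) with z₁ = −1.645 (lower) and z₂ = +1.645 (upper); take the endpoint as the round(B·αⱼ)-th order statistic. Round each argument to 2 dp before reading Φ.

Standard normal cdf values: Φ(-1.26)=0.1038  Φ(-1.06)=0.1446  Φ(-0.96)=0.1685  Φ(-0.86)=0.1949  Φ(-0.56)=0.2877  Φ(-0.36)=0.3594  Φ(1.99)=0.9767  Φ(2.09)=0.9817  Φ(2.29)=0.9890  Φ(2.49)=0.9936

Lower: z₀ + z₁ = 0.372 + (-1.645) = -1.273; 1 − a(z₀+z₁) = 1 − (0.024)(-1.273) = 1.0306; argument = 0.372 + (-1.273)/1.0306 = -0.8633 → -0.86.
α₁ = Φ(-0.86) = 0.1949; rank = round(400 × 0.1949) = 78; θ*₍78₎ = 5.431.
Upper: z₀ + z₂ = 2.017; 1 − a(z₀+z₂) = 0.9516; argument = 2.4916 → 2.49; α₂ = 0.9936; rank = 397; θ*₍397₎ = 7.543.

(5.431, 7.543)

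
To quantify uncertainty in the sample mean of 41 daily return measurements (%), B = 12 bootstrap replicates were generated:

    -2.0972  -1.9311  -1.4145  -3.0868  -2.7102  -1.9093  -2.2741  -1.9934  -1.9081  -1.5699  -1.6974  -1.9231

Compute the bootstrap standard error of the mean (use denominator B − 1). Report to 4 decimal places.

SE* = 0.4666

Bootstrap SE is the standard deviation of the 12 replicate means.
Mean of replicates: ((-2.0972) + (-1.9311) + (-1.4145) + (-3.0868) + (-2.7102) + (-1.9093) + (-2.2741) + (-1.9934) + (-1.9081) + (-1.5699) + (-1.6974) + (-1.9231)) / 12 = -24.51510 / 12 = -2.04292
Sum of squared deviations: (−0.05428)² + (+0.11182)² + (+0.62842)² + (−1.04388)² + (−0.66728)² + (+0.13362)² + (−0.23117)² + (+0.04952)² + (+0.13482)² + (+0.47302)² + (+0.34552)² + (+0.11982)² = 2.39473
Variance = 2.39473 / 11 = 0.21770
SE* = √0.21770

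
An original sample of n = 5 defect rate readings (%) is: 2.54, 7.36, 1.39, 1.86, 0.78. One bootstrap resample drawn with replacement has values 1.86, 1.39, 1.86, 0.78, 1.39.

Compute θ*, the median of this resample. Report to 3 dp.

Sorted: 0.78, 1.39, 1.39, 1.86, 1.86
Median = middle value = 1.390

θ* = 1.390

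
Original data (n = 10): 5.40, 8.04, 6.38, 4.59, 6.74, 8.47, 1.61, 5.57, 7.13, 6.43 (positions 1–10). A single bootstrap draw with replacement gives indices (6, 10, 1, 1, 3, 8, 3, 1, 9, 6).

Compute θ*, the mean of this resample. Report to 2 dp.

Resample values: 8.47, 6.43, 5.40, 5.40, 6.38, 5.57, 6.38, 5.40, 7.13, 8.47.
Mean = (8.47 + 6.43 + 5.40 + 5.40 + 6.38 + 5.57 + 6.38 + 5.40 + 7.13 + 8.47) / 10 = 65.030 / 10 = 6.50

θ* = 6.50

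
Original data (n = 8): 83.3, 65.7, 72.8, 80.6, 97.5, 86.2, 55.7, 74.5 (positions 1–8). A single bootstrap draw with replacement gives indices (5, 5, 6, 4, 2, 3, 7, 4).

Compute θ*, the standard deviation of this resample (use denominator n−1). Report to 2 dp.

θ* = 14.62

Resample values: 97.5, 97.5, 86.2, 80.6, 65.7, 72.8, 55.7, 80.6.
Mean = 79.5750; sum of squared deviations = 1497.0350
s² = 1497.0350 / 7 = 213.8621
s = √213.8621 = 14.62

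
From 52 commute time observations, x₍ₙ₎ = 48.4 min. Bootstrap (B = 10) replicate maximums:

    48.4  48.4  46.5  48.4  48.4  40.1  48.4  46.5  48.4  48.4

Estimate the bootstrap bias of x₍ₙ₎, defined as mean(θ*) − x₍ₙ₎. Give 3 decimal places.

bias = −1.210

mean(θ*) = (48.4 + 48.4 + 46.5 + 48.4 + 48.4 + 40.1 + 48.4 + 46.5 + 48.4 + 48.4) / 10 = 47.1900
bias = 47.1900 − 48.4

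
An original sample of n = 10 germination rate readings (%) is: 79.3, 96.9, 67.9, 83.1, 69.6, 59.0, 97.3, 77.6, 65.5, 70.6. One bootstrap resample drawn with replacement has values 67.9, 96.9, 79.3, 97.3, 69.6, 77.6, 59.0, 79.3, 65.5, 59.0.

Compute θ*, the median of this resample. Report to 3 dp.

θ* = 73.600

Sorted: 59.0, 59.0, 65.5, 67.9, 69.6, 77.6, 79.3, 79.3, 96.9, 97.3
Median = average of the two middle values = 73.600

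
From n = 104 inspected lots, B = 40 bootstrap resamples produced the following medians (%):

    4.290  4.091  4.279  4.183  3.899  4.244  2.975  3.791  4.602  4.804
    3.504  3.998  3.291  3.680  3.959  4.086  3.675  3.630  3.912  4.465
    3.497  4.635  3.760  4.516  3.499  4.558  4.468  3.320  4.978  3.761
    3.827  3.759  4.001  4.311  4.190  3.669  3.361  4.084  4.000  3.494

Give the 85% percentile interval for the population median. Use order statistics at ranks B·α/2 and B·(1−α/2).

Sorted replicates: 2.975, 3.291, 3.320, 3.361, 3.494, 3.497, 3.499, 3.504, 3.630, 3.669, 3.675, 3.680, 3.759, 3.760, 3.761, 3.791, 3.827, 3.899, 3.912, 3.959, 3.998, 4.000, 4.001, 4.084, 4.086, 4.091, 4.183, 4.190, 4.244, 4.279, 4.290, 4.311, 4.465, 4.468, 4.516, 4.558, 4.602, 4.635, 4.804, 4.978
α = 0.15; lower rank = 40 × 0.075 = 3; upper rank = 40 × 0.925 = 37.
The 3rd smallest replicate is 3.320; the 37th is 4.602.

(3.320, 4.602)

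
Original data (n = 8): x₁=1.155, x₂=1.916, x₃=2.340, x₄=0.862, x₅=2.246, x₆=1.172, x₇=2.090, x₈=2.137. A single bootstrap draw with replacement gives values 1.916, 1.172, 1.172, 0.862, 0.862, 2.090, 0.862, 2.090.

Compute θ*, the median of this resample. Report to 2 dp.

θ* = 1.17

Sorted: 0.862, 0.862, 0.862, 1.172, 1.172, 1.916, 2.090, 2.090
Median = average of the two middle values = 1.17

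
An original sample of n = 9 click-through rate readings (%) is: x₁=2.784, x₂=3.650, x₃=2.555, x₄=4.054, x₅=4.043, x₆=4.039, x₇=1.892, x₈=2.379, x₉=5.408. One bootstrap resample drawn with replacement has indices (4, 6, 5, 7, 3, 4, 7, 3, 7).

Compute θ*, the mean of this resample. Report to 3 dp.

Resample values: 4.054, 4.039, 4.043, 1.892, 2.555, 4.054, 1.892, 2.555, 1.892.
Mean = (4.054 + 4.039 + 4.043 + 1.892 + 2.555 + 4.054 + 1.892 + 2.555 + 1.892) / 9 = 26.9760 / 9 = 2.997

θ* = 2.997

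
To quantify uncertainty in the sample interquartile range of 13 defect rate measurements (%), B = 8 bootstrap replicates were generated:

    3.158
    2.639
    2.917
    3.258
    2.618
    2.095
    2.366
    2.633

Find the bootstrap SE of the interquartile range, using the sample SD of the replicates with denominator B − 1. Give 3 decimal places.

Bootstrap SE is the standard deviation of the 8 replicate interquartile ranges.
Mean of replicates: (3.158 + 2.639 + 2.917 + 3.258 + 2.618 + 2.095 + 2.366 + 2.633) / 8 = 21.6840 / 8 = 2.7105
Sum of squared deviations: (+0.4475)² + (−0.0715)² + (+0.2065)² + (+0.5475)² + (−0.0925)² + (−0.6155)² + (−0.3445)² + (−0.0775)² = 1.0598
Variance = 1.0598 / 7 = 0.1514
SE* = √0.1514

SE* = 0.389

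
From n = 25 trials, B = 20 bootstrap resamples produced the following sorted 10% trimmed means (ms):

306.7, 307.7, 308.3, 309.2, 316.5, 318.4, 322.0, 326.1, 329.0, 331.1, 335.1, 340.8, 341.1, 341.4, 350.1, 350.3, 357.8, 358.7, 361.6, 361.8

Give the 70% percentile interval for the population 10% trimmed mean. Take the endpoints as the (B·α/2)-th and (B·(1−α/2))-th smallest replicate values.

(308.3, 357.8)

α = 0.30; lower rank = 20 × 0.150 = 3; upper rank = 20 × 0.850 = 17.
The 3rd smallest replicate is 308.3; the 17th is 357.8.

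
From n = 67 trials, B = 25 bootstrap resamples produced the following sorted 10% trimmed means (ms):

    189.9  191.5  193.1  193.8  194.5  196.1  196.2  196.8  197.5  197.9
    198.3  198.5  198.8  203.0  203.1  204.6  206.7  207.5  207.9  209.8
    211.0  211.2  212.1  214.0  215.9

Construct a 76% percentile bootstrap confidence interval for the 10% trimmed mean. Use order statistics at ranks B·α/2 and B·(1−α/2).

(193.1, 211.2)

α = 0.24; lower rank = 25 × 0.120 = 3; upper rank = 25 × 0.880 = 22.
The 3rd smallest replicate is 193.1; the 22nd is 211.2.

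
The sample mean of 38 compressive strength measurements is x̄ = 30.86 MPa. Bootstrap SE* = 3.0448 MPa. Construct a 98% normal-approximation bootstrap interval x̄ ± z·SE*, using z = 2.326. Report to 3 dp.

Margin = 2.326 × 3.0448 = 7.0822
Interval: 30.86 ± 7.0822

(23.778, 37.942)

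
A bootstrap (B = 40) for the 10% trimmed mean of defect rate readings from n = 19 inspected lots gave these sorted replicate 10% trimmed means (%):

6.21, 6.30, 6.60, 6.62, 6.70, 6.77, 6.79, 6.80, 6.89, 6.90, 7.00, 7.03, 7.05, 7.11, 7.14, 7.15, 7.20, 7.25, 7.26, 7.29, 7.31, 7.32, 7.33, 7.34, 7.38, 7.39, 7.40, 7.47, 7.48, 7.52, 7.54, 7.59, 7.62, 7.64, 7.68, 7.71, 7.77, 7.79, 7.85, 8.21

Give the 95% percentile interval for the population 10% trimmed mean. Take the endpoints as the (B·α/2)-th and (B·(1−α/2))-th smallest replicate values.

(6.21, 7.85)

α = 0.05; lower rank = 40 × 0.025 = 1; upper rank = 40 × 0.975 = 39.
The 1st smallest replicate is 6.21; the 39th is 7.85.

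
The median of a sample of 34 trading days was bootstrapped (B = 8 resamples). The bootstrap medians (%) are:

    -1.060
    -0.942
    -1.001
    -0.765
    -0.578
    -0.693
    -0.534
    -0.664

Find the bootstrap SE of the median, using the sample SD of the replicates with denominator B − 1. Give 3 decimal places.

Bootstrap SE is the standard deviation of the 8 replicate medians.
Mean of replicates: ((-1.060) + (-0.942) + (-1.001) + (-0.765) + (-0.578) + (-0.693) + (-0.534) + (-0.664)) / 8 = -6.23700 / 8 = -0.77963
Sum of squared deviations: (−0.28038)² + (−0.16237)² + (−0.22137)² + (+0.01462)² + (+0.20163)² + (+0.08663)² + (+0.24562)² + (+0.11562)² = 0.27605
Variance = 0.27605 / 7 = 0.03944
SE* = √0.03944

SE* = 0.199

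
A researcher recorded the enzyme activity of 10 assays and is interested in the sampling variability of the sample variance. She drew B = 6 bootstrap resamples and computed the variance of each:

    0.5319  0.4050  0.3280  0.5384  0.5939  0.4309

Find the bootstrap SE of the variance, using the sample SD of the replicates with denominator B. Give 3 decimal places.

SE* = 0.091

Bootstrap SE is the standard deviation of the 6 replicate variances.
Mean of replicates: (0.5319 + 0.4050 + 0.3280 + 0.5384 + 0.5939 + 0.4309) / 6 = 2.82810 / 6 = 0.47135
Sum of squared deviations: (+0.06055)² + (−0.06635)² + (−0.14335)² + (+0.06705)² + (+0.12255)² + (−0.04045)² = 0.04977
Variance = 0.04977 / 6 = 0.00829
SE* = √0.00829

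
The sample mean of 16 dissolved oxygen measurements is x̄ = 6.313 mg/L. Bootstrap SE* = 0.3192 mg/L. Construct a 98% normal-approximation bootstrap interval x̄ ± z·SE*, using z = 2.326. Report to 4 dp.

(5.5705, 7.0555)

Margin = 2.326 × 0.3192 = 0.74246
Interval: 6.313 ± 0.74246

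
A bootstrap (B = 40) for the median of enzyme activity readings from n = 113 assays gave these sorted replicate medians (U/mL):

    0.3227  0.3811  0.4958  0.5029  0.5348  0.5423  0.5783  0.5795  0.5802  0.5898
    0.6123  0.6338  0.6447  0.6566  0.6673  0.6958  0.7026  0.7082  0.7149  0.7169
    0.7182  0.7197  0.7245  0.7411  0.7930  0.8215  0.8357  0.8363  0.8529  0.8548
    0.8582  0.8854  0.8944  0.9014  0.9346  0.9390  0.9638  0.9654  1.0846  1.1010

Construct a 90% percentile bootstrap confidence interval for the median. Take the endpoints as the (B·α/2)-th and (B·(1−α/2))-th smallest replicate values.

α = 0.10; lower rank = 40 × 0.050 = 2; upper rank = 40 × 0.950 = 38.
The 2nd smallest replicate is 0.3811; the 38th is 0.9654.

(0.3811, 0.9654)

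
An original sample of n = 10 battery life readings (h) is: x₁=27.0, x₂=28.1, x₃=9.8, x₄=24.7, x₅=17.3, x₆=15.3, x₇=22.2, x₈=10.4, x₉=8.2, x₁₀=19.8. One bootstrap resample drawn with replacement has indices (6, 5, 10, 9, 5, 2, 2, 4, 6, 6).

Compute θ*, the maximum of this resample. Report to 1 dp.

θ* = 28.1

Resample values: 15.3, 17.3, 19.8, 8.2, 17.3, 28.1, 28.1, 24.7, 15.3, 15.3.
Maximum = 28.1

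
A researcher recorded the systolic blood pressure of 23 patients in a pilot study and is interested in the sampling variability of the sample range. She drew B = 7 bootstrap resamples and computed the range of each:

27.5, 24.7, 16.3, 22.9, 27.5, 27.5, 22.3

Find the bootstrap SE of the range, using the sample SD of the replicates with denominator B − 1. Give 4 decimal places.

SE* = 4.0939

Bootstrap SE is the standard deviation of the 7 replicate ranges.
Mean of replicates: (27.5 + 24.7 + 16.3 + 22.9 + 27.5 + 27.5 + 22.3) / 7 = 168.70000 / 7 = 24.10000
Sum of squared deviations: (+3.40000)² + (+0.60000)² + (−7.80000)² + (−1.20000)² + (+3.40000)² + (+3.40000)² + (−1.80000)² = 100.56000
Variance = 100.56000 / 6 = 16.76000
SE* = √16.76000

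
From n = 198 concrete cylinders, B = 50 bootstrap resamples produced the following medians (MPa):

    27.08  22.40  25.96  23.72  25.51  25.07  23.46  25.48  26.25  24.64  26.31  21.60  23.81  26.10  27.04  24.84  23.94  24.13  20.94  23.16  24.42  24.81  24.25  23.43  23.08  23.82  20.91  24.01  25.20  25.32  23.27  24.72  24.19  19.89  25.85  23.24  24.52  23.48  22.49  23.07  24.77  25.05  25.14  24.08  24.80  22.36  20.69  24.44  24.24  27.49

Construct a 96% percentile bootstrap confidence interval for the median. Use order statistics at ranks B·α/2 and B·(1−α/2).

Sorted replicates: 19.89, 20.69, 20.91, 20.94, 21.60, 22.36, 22.40, 22.49, 23.07, 23.08, 23.16, 23.24, 23.27, 23.43, 23.46, 23.48, 23.72, 23.81, 23.82, 23.94, 24.01, 24.08, 24.13, 24.19, 24.24, 24.25, 24.42, 24.44, 24.52, 24.64, 24.72, 24.77, 24.80, 24.81, 24.84, 25.05, 25.07, 25.14, 25.20, 25.32, 25.48, 25.51, 25.85, 25.96, 26.10, 26.25, 26.31, 27.04, 27.08, 27.49
α = 0.04; lower rank = 50 × 0.020 = 1; upper rank = 50 × 0.980 = 49.
The 1st smallest replicate is 19.89; the 49th is 27.08.

(19.89, 27.08)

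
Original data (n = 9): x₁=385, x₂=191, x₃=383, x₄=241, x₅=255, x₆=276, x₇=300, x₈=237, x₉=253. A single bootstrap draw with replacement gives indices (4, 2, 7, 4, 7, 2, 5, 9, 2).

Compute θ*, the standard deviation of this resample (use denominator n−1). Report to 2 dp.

Resample values: 241, 191, 300, 241, 300, 191, 255, 253, 191.
Mean = 240.3333; sum of squared deviations = 14798.0000
s² = 14798.0000 / 8 = 1849.7500
s = √1849.7500 = 43.01

θ* = 43.01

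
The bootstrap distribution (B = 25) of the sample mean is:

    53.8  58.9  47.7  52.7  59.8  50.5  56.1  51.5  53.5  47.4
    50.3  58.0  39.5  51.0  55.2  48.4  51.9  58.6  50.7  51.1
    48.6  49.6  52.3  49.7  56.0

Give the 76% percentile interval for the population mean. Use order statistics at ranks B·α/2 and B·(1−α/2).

Sorted replicates: 39.5, 47.4, 47.7, 48.4, 48.6, 49.6, 49.7, 50.3, 50.5, 50.7, 51.0, 51.1, 51.5, 51.9, 52.3, 52.7, 53.5, 53.8, 55.2, 56.0, 56.1, 58.0, 58.6, 58.9, 59.8
α = 0.24; lower rank = 25 × 0.120 = 3; upper rank = 25 × 0.880 = 22.
The 3rd smallest replicate is 47.7; the 22nd is 58.0.

(47.7, 58.0)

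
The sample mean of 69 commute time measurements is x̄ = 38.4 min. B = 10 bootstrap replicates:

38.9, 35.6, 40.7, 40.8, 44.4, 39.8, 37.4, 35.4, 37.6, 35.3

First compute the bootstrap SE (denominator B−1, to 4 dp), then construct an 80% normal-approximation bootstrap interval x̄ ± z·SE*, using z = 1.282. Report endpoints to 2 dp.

Mean of replicates = 38.5900; sum of squared deviations = 76.9890; SE* = √(76.9890/9) = 2.9248
Margin = 1.282 × 2.9248 = 3.750
Interval: 38.4 ± 3.750

(34.65, 42.15)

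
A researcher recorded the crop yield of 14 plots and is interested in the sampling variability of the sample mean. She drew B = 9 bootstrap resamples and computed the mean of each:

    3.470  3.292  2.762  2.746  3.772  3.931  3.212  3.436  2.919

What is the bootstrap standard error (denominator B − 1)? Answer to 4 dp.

Bootstrap SE is the standard deviation of the 9 replicate means.
Mean of replicates: (3.470 + 3.292 + 2.762 + 2.746 + 3.772 + 3.931 + 3.212 + 3.436 + 2.919) / 9 = 29.54000 / 9 = 3.28222
Sum of squared deviations: (+0.18778)² + (+0.00978)² + (−0.52022)² + (−0.53622)² + (+0.48978)² + (+0.64878)² + (−0.07022)² + (+0.15378)² + (−0.36322)² = 1.41483
Variance = 1.41483 / 8 = 0.17685
SE* = √0.17685

SE* = 0.4205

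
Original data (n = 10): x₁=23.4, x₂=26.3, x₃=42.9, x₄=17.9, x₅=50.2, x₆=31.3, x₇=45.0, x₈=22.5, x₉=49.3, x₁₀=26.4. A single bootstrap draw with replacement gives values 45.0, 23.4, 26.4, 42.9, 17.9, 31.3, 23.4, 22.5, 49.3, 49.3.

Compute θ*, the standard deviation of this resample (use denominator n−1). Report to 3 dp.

θ* = 12.212

Mean = 33.1400; sum of squared deviations = 1342.2240
s² = 1342.2240 / 9 = 149.1360
s = √149.1360 = 12.212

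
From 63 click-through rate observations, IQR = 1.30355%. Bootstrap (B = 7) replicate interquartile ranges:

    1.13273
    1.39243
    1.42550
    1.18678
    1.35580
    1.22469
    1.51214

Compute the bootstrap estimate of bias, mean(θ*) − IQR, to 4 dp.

mean(θ*) = (1.13273 + 1.39243 + 1.42550 + 1.18678 + 1.35580 + 1.22469 + 1.51214) / 7 = 1.31858
bias = 1.31858 − 1.30355

bias = +0.0150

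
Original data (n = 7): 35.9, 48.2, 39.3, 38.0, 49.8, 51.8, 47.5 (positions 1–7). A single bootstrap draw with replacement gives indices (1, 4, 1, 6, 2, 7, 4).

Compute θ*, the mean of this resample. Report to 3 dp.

θ* = 42.186

Resample values: 35.9, 38.0, 35.9, 51.8, 48.2, 47.5, 38.0.
Mean = (35.9 + 38.0 + 35.9 + 51.8 + 48.2 + 47.5 + 38.0) / 7 = 295.30 / 7 = 42.186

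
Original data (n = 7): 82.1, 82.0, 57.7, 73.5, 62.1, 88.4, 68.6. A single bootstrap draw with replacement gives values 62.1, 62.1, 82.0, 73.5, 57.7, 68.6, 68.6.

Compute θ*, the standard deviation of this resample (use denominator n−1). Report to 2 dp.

θ* = 8.19

Mean = 67.8000; sum of squared deviations = 402.4000
s² = 402.4000 / 6 = 67.0667
s = √67.0667 = 8.19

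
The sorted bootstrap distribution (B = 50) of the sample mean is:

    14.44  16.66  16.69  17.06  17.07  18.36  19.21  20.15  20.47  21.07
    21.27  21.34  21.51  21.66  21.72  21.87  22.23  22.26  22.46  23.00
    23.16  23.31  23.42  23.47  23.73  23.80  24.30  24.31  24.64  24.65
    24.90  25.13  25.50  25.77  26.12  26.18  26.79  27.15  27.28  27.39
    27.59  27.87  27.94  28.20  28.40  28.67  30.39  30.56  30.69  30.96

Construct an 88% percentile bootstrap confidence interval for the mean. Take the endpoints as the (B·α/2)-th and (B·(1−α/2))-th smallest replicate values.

α = 0.12; lower rank = 50 × 0.060 = 3; upper rank = 50 × 0.940 = 47.
The 3rd smallest replicate is 16.69; the 47th is 30.39.

(16.69, 30.39)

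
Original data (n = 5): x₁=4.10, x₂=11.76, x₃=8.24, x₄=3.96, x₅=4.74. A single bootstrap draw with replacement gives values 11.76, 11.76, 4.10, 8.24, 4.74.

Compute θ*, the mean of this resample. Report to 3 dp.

θ* = 8.120

Mean = (11.76 + 11.76 + 4.10 + 8.24 + 4.74) / 5 = 40.600 / 5 = 8.120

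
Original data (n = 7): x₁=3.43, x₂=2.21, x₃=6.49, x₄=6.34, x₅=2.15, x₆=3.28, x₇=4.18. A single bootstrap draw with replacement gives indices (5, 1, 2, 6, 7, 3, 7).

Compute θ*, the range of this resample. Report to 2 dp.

θ* = 4.34

Resample values: 2.15, 3.43, 2.21, 3.28, 4.18, 6.49, 4.18.
Range = 6.49 − 2.15 = 4.34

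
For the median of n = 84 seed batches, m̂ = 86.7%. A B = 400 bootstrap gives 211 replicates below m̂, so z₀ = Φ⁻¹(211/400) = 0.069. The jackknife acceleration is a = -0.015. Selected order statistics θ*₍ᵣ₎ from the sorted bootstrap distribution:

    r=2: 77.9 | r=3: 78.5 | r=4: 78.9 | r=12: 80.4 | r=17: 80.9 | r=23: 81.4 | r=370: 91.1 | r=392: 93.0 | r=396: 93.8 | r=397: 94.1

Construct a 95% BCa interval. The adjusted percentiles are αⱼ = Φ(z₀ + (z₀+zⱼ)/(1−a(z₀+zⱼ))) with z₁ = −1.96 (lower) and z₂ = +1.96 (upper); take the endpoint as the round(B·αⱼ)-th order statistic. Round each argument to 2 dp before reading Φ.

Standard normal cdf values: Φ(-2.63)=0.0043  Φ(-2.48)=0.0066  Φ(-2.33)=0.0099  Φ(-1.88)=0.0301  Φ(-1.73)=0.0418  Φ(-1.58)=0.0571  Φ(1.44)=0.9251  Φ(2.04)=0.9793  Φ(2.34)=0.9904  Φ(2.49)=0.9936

Lower: z₀ + z₁ = 0.069 + (-1.960) = -1.891; 1 − a(z₀+z₁) = 1 − (-0.015)(-1.891) = 0.9716; argument = 0.069 + (-1.891)/0.9716 = -1.8772 → -1.88.
α₁ = Φ(-1.88) = 0.0301; rank = round(400 × 0.0301) = 12; θ*₍12₎ = 80.4.
Upper: z₀ + z₂ = 2.029; 1 − a(z₀+z₂) = 1.0304; argument = 2.0381 → 2.04; α₂ = 0.9793; rank = 392; θ*₍392₎ = 93.0.

(80.4, 93.0)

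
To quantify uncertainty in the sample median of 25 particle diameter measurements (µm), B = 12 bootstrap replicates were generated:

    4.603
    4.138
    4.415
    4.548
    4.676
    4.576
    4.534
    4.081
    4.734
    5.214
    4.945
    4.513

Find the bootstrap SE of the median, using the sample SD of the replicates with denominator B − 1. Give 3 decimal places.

Bootstrap SE is the standard deviation of the 12 replicate medians.
Mean of replicates: (4.603 + 4.138 + 4.415 + 4.548 + 4.676 + 4.576 + 4.534 + 4.081 + 4.734 + 5.214 + 4.945 + 4.513) / 12 = 54.9770 / 12 = 4.5814
Sum of squared deviations: (+0.0216)² + (−0.4434)² + (−0.1664)² + (−0.0334)² + (+0.0946)² + (−0.0054)² + (−0.0474)² + (−0.5004)² + (+0.1526)² + (+0.6326)² + (+0.3636)² + (−0.0684)² = 1.0479
Variance = 1.0479 / 11 = 0.0953
SE* = √0.0953

SE* = 0.309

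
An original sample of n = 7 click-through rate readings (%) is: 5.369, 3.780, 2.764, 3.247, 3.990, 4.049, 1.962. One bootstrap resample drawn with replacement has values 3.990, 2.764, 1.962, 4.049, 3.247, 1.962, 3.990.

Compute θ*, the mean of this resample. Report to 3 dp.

Mean = (3.990 + 2.764 + 1.962 + 4.049 + 3.247 + 1.962 + 3.990) / 7 = 21.9640 / 7 = 3.138

θ* = 3.138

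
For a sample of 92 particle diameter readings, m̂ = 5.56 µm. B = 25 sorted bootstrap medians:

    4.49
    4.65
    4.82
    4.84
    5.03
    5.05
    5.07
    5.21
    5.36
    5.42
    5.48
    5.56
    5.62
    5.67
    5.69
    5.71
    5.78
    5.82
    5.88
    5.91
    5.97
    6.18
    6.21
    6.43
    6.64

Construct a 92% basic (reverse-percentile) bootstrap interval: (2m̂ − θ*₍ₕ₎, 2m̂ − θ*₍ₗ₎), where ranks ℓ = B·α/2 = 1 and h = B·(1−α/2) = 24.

Percentile endpoints at ranks 1 and 24: θ*₍1₎ = 4.49, θ*₍24₎ = 6.43.
Basic interval reflects these around m̂:
  lower = 2 × 5.56 − 6.43 = 4.69
  upper = 2 × 5.56 − 4.49 = 6.63

(4.69, 6.63)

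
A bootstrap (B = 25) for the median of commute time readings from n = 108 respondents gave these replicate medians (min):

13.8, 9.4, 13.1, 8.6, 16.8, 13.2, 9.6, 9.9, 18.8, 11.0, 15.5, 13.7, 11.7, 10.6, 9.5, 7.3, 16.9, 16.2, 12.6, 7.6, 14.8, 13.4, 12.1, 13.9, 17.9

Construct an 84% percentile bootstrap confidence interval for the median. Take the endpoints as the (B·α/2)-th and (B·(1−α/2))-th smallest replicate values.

Sorted replicates: 7.3, 7.6, 8.6, 9.4, 9.5, 9.6, 9.9, 10.6, 11.0, 11.7, 12.1, 12.6, 13.1, 13.2, 13.4, 13.7, 13.8, 13.9, 14.8, 15.5, 16.2, 16.8, 16.9, 17.9, 18.8
α = 0.16; lower rank = 25 × 0.080 = 2; upper rank = 25 × 0.920 = 23.
The 2nd smallest replicate is 7.6; the 23rd is 16.9.

(7.6, 16.9)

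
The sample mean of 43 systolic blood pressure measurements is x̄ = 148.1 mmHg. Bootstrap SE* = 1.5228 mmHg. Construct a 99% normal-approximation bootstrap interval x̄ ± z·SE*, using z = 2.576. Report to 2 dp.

(144.18, 152.02)

Margin = 2.576 × 1.5228 = 3.923
Interval: 148.1 ± 3.923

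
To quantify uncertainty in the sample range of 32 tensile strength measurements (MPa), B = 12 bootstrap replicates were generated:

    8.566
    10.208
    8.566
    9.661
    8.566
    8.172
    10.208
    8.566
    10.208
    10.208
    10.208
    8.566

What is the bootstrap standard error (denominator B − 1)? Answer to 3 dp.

Bootstrap SE is the standard deviation of the 12 replicate ranges.
Mean of replicates: (8.566 + 10.208 + 8.566 + 9.661 + 8.566 + 8.172 + 10.208 + 8.566 + 10.208 + 10.208 + 10.208 + 8.566) / 12 = 111.7030 / 12 = 9.3086
Sum of squared deviations: (−0.7426)² + (+0.8994)² + (−0.7426)² + (+0.3524)² + (−0.7426)² + (−1.1366)² + (+0.8994)² + (−0.7426)² + (+0.8994)² + (+0.8994)² + (+0.8994)² + (−0.7426)² = 8.2179
Variance = 8.2179 / 11 = 0.7471
SE* = √0.7471

SE* = 0.864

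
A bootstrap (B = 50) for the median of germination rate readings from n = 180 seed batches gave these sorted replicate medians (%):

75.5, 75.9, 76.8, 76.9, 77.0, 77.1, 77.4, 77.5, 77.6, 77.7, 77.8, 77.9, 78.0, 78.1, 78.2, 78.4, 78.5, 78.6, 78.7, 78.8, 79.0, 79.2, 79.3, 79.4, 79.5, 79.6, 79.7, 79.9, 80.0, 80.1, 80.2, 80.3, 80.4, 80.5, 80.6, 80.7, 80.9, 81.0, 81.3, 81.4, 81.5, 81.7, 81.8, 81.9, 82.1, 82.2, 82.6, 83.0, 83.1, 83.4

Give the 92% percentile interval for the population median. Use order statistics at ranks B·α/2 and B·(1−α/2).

(75.9, 83.0)

α = 0.08; lower rank = 50 × 0.040 = 2; upper rank = 50 × 0.960 = 48.
The 2nd smallest replicate is 75.9; the 48th is 83.0.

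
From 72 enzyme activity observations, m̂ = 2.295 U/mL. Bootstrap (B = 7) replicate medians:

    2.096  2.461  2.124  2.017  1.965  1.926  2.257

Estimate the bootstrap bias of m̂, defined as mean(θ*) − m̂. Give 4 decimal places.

bias = −0.1741

mean(θ*) = (2.096 + 2.461 + 2.124 + 2.017 + 1.965 + 1.926 + 2.257) / 7 = 2.12086
bias = 2.12086 − 2.295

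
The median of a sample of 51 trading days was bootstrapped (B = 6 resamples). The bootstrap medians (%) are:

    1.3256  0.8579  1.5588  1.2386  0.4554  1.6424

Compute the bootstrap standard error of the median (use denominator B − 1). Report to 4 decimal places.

Bootstrap SE is the standard deviation of the 6 replicate medians.
Mean of replicates: (1.3256 + 0.8579 + 1.5588 + 1.2386 + 0.4554 + 1.6424) / 6 = 7.07870 / 6 = 1.17978
Sum of squared deviations: (+0.14582)² + (−0.32188)² + (+0.37902)² + (+0.05882)² + (−0.72438)² + (+0.46262)² = 1.01073
Variance = 1.01073 / 5 = 0.20215
SE* = √0.20215

SE* = 0.4496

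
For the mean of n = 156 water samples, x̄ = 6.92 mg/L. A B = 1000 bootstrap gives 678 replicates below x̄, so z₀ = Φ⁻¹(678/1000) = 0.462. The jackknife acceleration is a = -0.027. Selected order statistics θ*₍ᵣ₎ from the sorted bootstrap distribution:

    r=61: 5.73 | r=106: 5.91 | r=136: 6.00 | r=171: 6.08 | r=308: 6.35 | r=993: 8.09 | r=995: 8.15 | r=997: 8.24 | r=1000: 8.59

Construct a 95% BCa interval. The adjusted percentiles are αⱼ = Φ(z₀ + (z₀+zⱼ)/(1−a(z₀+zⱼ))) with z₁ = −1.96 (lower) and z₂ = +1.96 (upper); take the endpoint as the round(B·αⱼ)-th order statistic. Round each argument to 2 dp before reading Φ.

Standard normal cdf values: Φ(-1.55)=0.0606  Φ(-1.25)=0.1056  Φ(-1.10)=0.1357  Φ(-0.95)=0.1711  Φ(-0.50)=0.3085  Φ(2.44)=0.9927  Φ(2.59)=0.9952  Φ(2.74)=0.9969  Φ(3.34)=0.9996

(6.00, 8.24)

Lower: z₀ + z₁ = 0.462 + (-1.960) = -1.498; 1 − a(z₀+z₁) = 1 − (-0.027)(-1.498) = 0.9596; argument = 0.462 + (-1.498)/0.9596 = -1.0991 → -1.10.
α₁ = Φ(-1.10) = 0.1357; rank = round(1000 × 0.1357) = 136; θ*₍136₎ = 6.00.
Upper: z₀ + z₂ = 2.422; 1 − a(z₀+z₂) = 1.0654; argument = 2.7353 → 2.74; α₂ = 0.9969; rank = 997; θ*₍997₎ = 8.24.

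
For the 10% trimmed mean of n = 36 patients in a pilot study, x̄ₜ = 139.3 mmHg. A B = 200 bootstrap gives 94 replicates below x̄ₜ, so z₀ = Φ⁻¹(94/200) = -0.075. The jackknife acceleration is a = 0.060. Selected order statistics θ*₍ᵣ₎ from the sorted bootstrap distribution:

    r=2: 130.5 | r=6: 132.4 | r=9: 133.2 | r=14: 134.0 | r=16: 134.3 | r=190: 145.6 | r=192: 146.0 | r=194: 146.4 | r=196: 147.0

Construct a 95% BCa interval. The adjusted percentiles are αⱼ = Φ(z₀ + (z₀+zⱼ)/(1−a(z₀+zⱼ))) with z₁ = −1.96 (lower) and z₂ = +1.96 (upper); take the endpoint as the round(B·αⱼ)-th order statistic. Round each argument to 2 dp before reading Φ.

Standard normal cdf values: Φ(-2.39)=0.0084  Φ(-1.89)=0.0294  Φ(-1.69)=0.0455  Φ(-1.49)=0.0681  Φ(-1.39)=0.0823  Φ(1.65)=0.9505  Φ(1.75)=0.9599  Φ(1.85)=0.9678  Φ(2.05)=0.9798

(132.4, 147.0)

Lower: z₀ + z₁ = -0.075 + (-1.960) = -2.035; 1 − a(z₀+z₁) = 1 − (0.060)(-2.035) = 1.1221; argument = -0.075 + (-2.035)/1.1221 = -1.8886 → -1.89.
α₁ = Φ(-1.89) = 0.0294; rank = round(200 × 0.0294) = 6; θ*₍6₎ = 132.4.
Upper: z₀ + z₂ = 1.885; 1 − a(z₀+z₂) = 0.8869; argument = 2.0504 → 2.05; α₂ = 0.9798; rank = 196; θ*₍196₎ = 147.0.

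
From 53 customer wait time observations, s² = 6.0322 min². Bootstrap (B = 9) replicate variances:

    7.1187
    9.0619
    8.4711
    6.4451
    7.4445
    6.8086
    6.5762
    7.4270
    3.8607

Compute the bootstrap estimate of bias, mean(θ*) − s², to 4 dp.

mean(θ*) = (7.1187 + 9.0619 + 8.4711 + 6.4451 + 7.4445 + 6.8086 + 6.5762 + 7.4270 + 3.8607) / 9 = 7.02376
bias = 7.02376 − 6.0322

bias = +0.9916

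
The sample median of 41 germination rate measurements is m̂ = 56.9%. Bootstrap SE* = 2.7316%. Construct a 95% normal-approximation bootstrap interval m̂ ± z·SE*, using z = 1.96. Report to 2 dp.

(51.55, 62.25)

Margin = 1.96 × 2.7316 = 5.354
Interval: 56.9 ± 5.354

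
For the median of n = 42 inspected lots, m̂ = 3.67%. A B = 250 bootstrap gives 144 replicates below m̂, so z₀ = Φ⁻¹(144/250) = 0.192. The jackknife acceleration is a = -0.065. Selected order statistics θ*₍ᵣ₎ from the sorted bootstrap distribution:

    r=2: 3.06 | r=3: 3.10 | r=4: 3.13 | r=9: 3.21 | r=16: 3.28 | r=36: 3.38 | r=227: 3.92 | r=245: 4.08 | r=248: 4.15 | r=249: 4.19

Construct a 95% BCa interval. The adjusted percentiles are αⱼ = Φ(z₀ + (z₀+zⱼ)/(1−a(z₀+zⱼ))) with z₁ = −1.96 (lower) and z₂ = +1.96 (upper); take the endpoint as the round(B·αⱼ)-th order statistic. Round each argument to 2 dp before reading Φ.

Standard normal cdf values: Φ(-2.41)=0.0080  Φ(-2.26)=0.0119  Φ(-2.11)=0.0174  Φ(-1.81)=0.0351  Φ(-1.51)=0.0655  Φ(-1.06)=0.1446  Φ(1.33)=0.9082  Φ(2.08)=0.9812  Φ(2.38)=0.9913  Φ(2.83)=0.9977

(3.21, 4.08)

Lower: z₀ + z₁ = 0.192 + (-1.960) = -1.768; 1 − a(z₀+z₁) = 1 − (-0.065)(-1.768) = 0.8851; argument = 0.192 + (-1.768)/0.8851 = -1.8056 → -1.81.
α₁ = Φ(-1.81) = 0.0351; rank = round(250 × 0.0351) = 9; θ*₍9₎ = 3.21.
Upper: z₀ + z₂ = 2.152; 1 − a(z₀+z₂) = 1.1399; argument = 2.0799 → 2.08; α₂ = 0.9812; rank = 245; θ*₍245₎ = 4.08.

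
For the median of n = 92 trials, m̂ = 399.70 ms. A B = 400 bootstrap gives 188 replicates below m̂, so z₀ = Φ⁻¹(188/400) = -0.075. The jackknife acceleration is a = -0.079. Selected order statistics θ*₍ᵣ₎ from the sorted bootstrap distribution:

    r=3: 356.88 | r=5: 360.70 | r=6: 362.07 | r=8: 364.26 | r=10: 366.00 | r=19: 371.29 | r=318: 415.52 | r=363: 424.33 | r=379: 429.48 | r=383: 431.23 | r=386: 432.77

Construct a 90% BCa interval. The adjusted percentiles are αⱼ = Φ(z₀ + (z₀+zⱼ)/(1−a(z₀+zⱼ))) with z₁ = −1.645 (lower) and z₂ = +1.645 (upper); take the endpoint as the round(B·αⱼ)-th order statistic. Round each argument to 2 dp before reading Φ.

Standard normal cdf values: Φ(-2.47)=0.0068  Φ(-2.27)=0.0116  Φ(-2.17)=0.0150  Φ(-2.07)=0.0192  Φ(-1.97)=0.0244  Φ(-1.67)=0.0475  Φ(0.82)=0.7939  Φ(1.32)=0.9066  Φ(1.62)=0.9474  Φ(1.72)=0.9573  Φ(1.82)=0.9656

Lower: z₀ + z₁ = -0.075 + (-1.645) = -1.720; 1 − a(z₀+z₁) = 1 − (-0.079)(-1.720) = 0.8641; argument = -0.075 + (-1.720)/0.8641 = -2.0655 → -2.07.
α₁ = Φ(-2.07) = 0.0192; rank = round(400 × 0.0192) = 8; θ*₍8₎ = 364.26.
Upper: z₀ + z₂ = 1.570; 1 − a(z₀+z₂) = 1.1240; argument = 1.3218 → 1.32; α₂ = 0.9066; rank = 363; θ*₍363₎ = 424.33.

(364.26, 424.33)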